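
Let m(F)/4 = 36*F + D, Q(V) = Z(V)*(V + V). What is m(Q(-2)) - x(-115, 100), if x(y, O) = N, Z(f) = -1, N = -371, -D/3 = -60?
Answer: 1667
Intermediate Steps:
D = 180 (D = -3*(-60) = 180)
x(y, O) = -371
Q(V) = -2*V (Q(V) = -(V + V) = -2*V)
m(F) = 720 + 144*F (m(F) = 4*(36*F + 180) = 4*(180 + 36*F) = 720 + 144*F)
m(Q(-2)) - x(-115, 100) = (720 + 144*(-2*(-2))) - 1*(-371) = (720 + 144*4) + 371 = (720 + 576) + 371 = 1296 + 371 = 1667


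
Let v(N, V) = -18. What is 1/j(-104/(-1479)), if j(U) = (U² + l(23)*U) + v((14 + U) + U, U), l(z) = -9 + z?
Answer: -2187441/37209698 ≈ -0.058787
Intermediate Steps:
j(U) = -18 + U² + 14*U (j(U) = (U² + (-9 + 23)*U) - 18 = (U² + 14*U) - 18 = -18 + U² + 14*U)
1/j(-104/(-1479)) = 1/(-18 + (-104/(-1479))² + 14*(-104/(-1479))) = 1/(-18 + (-104*(-1/1479))² + 14*(-104*(-1/1479))) = 1/(-18 + (104/1479)² + 14*(104/1479)) = 1/(-18 + 10816/2187441 + 1456/1479) = 1/(-37209698/2187441) = -2187441/37209698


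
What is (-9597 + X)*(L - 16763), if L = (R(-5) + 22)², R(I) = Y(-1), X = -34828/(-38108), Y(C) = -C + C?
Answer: 1488257305448/9527 ≈ 1.5621e+8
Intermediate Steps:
Y(C) = 0
X = 8707/9527 (X = -34828*(-1/38108) = 8707/9527 ≈ 0.91393)
R(I) = 0
L = 484 (L = (0 + 22)² = 22² = 484)
(-9597 + X)*(L - 16763) = (-9597 + 8707/9527)*(484 - 16763) = -91421912/9527*(-16279) = 1488257305448/9527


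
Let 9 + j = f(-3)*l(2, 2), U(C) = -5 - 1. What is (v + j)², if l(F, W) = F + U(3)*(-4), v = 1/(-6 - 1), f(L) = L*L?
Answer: 2477476/49 ≈ 50561.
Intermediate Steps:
U(C) = -6
f(L) = L²
v = -⅐ (v = 1/(-7) = -⅐ ≈ -0.14286)
l(F, W) = 24 + F (l(F, W) = F - 6*(-4) = F + 24 = 24 + F)
j = 225 (j = -9 + (-3)²*(24 + 2) = -9 + 9*26 = -9 + 234 = 225)
(v + j)² = (-⅐ + 225)² = (1574/7)² = 2477476/49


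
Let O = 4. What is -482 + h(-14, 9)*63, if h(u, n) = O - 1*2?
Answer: -356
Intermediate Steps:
h(u, n) = 2 (h(u, n) = 4 - 1*2 = 4 - 2 = 2)
-482 + h(-14, 9)*63 = -482 + 2*63 = -482 + 126 = -356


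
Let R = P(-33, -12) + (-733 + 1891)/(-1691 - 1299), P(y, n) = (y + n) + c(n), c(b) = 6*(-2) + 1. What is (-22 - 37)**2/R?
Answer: -5204095/84299 ≈ -61.734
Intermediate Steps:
c(b) = -11 (c(b) = -12 + 1 = -11)
P(y, n) = -11 + n + y (P(y, n) = (y + n) - 11 = (n + y) - 11 = -11 + n + y)
R = -84299/1495 (R = (-11 - 12 - 33) + (-733 + 1891)/(-1691 - 1299) = -56 + 1158/(-2990) = -56 + 1158*(-1/2990) = -56 - 579/1495 = -84299/1495 ≈ -56.387)
(-22 - 37)**2/R = (-22 - 37)**2/(-84299/1495) = (-59)**2*(-1495/84299) = 3481*(-1495/84299) = -5204095/84299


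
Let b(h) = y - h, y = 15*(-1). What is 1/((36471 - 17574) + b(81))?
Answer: 1/18801 ≈ 5.3189e-5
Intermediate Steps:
y = -15
b(h) = -15 - h
1/((36471 - 17574) + b(81)) = 1/((36471 - 17574) + (-15 - 1*81)) = 1/(18897 + (-15 - 81)) = 1/(18897 - 96) = 1/18801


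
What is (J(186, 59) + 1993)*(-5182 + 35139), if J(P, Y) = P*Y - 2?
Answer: 388392505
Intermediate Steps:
J(P, Y) = -2 + P*Y
(J(186, 59) + 1993)*(-5182 + 35139) = ((-2 + 186*59) + 1993)*(-5182 + 35139) = ((-2 + 10974) + 1993)*29957 = (10972 + 1993)*29957 = 12965*29957 = 388392505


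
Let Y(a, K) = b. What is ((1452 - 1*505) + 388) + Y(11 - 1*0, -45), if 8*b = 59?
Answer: 10739/8 ≈ 1342.4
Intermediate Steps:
b = 59/8 (b = (⅛)*59 = 59/8 ≈ 7.3750)
Y(a, K) = 59/8
((1452 - 1*505) + 388) + Y(11 - 1*0, -45) = ((1452 - 1*505) + 388) + 59/8 = ((1452 - 505) + 388) + 59/8 = (947 + 388) + 59/8 = 1335 + 59/8 = 10739/8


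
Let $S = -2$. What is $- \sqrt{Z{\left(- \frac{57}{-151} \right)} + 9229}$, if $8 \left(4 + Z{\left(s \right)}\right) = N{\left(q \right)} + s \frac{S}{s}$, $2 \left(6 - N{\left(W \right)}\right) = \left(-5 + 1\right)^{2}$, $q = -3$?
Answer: $- \frac{\sqrt{36898}}{2} \approx -96.044$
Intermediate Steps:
$N{\left(W \right)} = -2$ ($N{\left(W \right)} = 6 - \frac{\left(-5 + 1\right)^{2}}{2} = 6 - \frac{\left(-4\right)^{2}}{2} = 6 - 8 = -2$)
$Z{\left(s \right)} = - \frac{9}{2}$ ($Z{\left(s \right)} = -4 + \frac{-2 + s \left(- \frac{2}{s}\right)}{8} = -4 + \frac{-2 - 2}{8} = -4 + \frac{1}{8} \left(-4\right) = -4 - \frac{1}{2} = - \frac{9}{2}$)
$- \sqrt{Z{\left(- \frac{57}{-151} \right)} + 9229} = - \sqrt{- \frac{9}{2} + 9229} = - \sqrt{\frac{18449}{2}} = - \frac{\sqrt{36898}}{2}$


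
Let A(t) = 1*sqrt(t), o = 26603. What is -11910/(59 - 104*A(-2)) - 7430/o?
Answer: -6293417220/222693713 - 412880*I*sqrt(2)/8371 ≈ -28.26 - 69.753*I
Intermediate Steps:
A(t) = sqrt(t)
-11910/(59 - 104*A(-2)) - 7430/o = -11910/(59 - 104*I*sqrt(2)) - 7430/26603 = -7430/26603 - 11910/(59 - 104*I*sqrt(2))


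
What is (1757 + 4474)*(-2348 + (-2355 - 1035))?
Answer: -35753478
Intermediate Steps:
(1757 + 4474)*(-2348 + (-2355 - 1035)) = 6231*(-2348 - 3390) = 6231*(-5738) = -35753478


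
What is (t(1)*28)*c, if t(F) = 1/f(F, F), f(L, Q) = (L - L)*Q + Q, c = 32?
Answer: 896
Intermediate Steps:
f(L, Q) = Q (f(L, Q) = 0*Q + Q = 0 + Q = Q)
t(F) = 1/F
(t(1)*28)*c = (28/1)*32 = (1*28)*32 = 28*32 = 896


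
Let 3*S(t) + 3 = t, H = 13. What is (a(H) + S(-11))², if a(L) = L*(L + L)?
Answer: 1000000/9 ≈ 1.1111e+5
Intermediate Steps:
a(L) = 2*L² (a(L) = L*(2*L) = 2*L²)
S(t) = -1 + t/3
(a(H) + S(-11))² = (2*13² + (-1 + (⅓)*(-11)))² = (2*169 + (-1 - 11/3))² = (338 - 14/3)² = (1000/3)² = 1000000/9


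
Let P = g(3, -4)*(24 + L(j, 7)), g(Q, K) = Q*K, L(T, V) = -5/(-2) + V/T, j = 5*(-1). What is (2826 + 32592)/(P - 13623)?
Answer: -59030/23207 ≈ -2.5436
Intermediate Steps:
j = -5
L(T, V) = 5/2 + V/T (L(T, V) = -5*(-½) + V/T = 5/2 + V/T)
g(Q, K) = K*Q
P = -1506/5 (P = (-4*3)*(24 + (5/2 + 7/(-5))) = -12*(24 + (5/2 + 7*(-⅕))) = -12*(24 + (5/2 - 7/5)) = -12*(24 + 11/10) = -12*251/10 = -1506/5 ≈ -301.20)
(2826 + 32592)/(P - 13623) = (2826 + 32592)/(-1506/5 - 13623) = 35418/(-69621/5) = 35418*(-5/69621) = -59030/23207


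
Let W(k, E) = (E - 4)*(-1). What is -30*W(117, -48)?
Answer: -1560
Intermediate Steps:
W(k, E) = 4 - E (W(k, E) = (-4 + E)*(-1) = 4 - E)
-30*W(117, -48) = -30*(4 - 1*(-48)) = -30*(4 + 48) = -30*52 = -1560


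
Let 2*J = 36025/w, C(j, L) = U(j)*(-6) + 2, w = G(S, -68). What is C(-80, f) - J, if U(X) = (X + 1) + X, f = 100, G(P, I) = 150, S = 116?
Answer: 10031/12 ≈ 835.92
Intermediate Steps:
U(X) = 1 + 2*X (U(X) = (1 + X) + X = 1 + 2*X)
w = 150
C(j, L) = -4 - 12*j (C(j, L) = (1 + 2*j)*(-6) + 2 = (-6 - 12*j) + 2 = -4 - 12*j)
J = 1441/12 (J = (36025/150)/2 = (36025*(1/150))/2 = (½)*(1441/6) = 1441/12 ≈ 120.08)
C(-80, f) - J = (-4 - 12*(-80)) - 1*1441/12 = (-4 + 960) - 1441/12 = 956 - 1441/12 = 10031/12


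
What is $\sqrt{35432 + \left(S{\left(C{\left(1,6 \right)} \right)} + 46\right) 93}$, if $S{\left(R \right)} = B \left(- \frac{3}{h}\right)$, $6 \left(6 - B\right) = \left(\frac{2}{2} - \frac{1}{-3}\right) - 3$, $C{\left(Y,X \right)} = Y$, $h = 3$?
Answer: $\frac{\sqrt{1408542}}{6} \approx 197.8$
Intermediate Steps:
$B = \frac{113}{18}$ ($B = 6 - \frac{\left(\frac{2}{2} - \frac{1}{-3}\right) - 3}{6} = 6 - \frac{\left(2 \cdot \frac{1}{2} - - \frac{1}{3}\right) - 3}{6} = 6 - \frac{\left(1 + \frac{1}{3}\right) - 3}{6} = 6 - \frac{\frac{4}{3} - 3}{6} = 6 - - \frac{5}{18} = 6 + \frac{5}{18} = \frac{113}{18} \approx 6.2778$)
$S{\left(R \right)} = - \frac{113}{18}$ ($S{\left(R \right)} = \frac{113 \left(- \frac{3}{3}\right)}{18} = \frac{113 \left(\left(-3\right) \frac{1}{3}\right)}{18} = \frac{113}{18} \left(-1\right) = - \frac{113}{18}$)
$\sqrt{35432 + \left(S{\left(C{\left(1,6 \right)} \right)} + 46\right) 93} = \sqrt{35432 + \left(- \frac{113}{18} + 46\right) 93} = \sqrt{35432 + \frac{715}{18} \cdot 93} = \sqrt{35432 + \frac{22165}{6}} = \sqrt{\frac{234757}{6}} = \frac{\sqrt{1408542}}{6}$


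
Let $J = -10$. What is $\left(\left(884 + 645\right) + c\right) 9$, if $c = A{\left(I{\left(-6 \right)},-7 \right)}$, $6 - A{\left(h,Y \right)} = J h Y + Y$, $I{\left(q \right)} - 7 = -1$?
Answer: $10098$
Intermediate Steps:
$I{\left(q \right)} = 6$ ($I{\left(q \right)} = 7 - 1 = 6$)
$A{\left(h,Y \right)} = 6 - Y + 10 Y h$ ($A{\left(h,Y \right)} = 6 - \left(- 10 h Y + Y\right) = 6 - \left(- 10 Y h + Y\right) = 6 - \left(Y - 10 Y h\right) = 6 + \left(- Y + 10 Y h\right) = 6 - Y + 10 Y h$)
$c = -407$ ($c = 6 - -7 + 10 \left(-7\right) 6 = 6 + 7 - 420 = -407$)
$\left(\left(884 + 645\right) + c\right) 9 = \left(\left(884 + 645\right) - 407\right) 9 = \left(1529 - 407\right) 9 = 1122 \cdot 9 = 10098$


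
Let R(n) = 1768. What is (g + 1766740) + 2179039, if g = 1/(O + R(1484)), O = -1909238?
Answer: 7526455069129/1907470 ≈ 3.9458e+6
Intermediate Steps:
g = -1/1907470 (g = 1/(-1909238 + 1768) = 1/(-1907470) = -1/1907470 ≈ -5.2425e-7)
(g + 1766740) + 2179039 = (-1/1907470 + 1766740) + 2179039 = 3370003547799/1907470 + 2179039 = 7526455069129/1907470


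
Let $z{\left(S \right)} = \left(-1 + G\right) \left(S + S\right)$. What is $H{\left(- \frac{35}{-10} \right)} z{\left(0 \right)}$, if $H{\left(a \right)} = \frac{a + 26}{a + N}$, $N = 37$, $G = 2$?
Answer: $0$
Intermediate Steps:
$z{\left(S \right)} = 2 S$ ($z{\left(S \right)} = \left(-1 + 2\right) \left(S + S\right) = 1 \cdot 2 S = 2 S$)
$H{\left(a \right)} = \frac{26 + a}{37 + a}$ ($H{\left(a \right)} = \frac{a + 26}{a + 37} = \frac{26 + a}{37 + a}$)
$H{\left(- \frac{35}{-10} \right)} z{\left(0 \right)} = \frac{26 - \frac{35}{-10}}{37 - \frac{35}{-10}} \cdot 2 \cdot 0 = \frac{26 - - \frac{7}{2}}{37 - - \frac{7}{2}} \cdot 0 = \frac{26 + \frac{7}{2}}{37 + \frac{7}{2}} \cdot 0 = \frac{1}{\frac{81}{2}} \cdot \frac{59}{2} \cdot 0 = \frac{2}{81} \cdot \frac{59}{2} \cdot 0 = \frac{59}{81} \cdot 0 = 0$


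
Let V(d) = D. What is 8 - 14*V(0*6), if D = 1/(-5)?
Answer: 54/5 ≈ 10.800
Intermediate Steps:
D = -⅕ ≈ -0.20000
V(d) = -⅕
8 - 14*V(0*6) = 8 - 14*(-⅕) = 8 + 14/5 = 54/5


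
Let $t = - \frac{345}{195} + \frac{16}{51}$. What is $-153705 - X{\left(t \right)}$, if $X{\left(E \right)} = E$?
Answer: $- \frac{101905450}{663} \approx -1.537 \cdot 10^{5}$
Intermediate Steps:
$t = - \frac{965}{663}$ ($t = \left(-345\right) \frac{1}{195} + 16 \cdot \frac{1}{51} = - \frac{23}{13} + \frac{16}{51} = - \frac{965}{663} \approx -1.4555$)
$-153705 - X{\left(t \right)} = -153705 - - \frac{965}{663} = -153705 + \frac{965}{663} = - \frac{101905450}{663}$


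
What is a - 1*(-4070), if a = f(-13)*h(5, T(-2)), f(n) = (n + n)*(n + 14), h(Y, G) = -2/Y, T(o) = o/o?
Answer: 20402/5 ≈ 4080.4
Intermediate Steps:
T(o) = 1
f(n) = 2*n*(14 + n) (f(n) = (2*n)*(14 + n) = 2*n*(14 + n))
a = 52/5 (a = (2*(-13)*(14 - 13))*(-2/5) = (2*(-13)*1)*(-2*⅕) = -26*(-⅖) = 52/5 ≈ 10.400)
a - 1*(-4070) = 52/5 - 1*(-4070) = 52/5 + 4070 = 20402/5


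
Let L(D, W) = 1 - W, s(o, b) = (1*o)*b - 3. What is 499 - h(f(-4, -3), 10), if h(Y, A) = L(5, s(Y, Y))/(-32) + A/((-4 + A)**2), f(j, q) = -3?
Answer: 143587/288 ≈ 498.57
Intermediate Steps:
s(o, b) = -3 + b*o (s(o, b) = o*b - 3 = b*o - 3 = -3 + b*o)
h(Y, A) = -1/8 + Y**2/32 + A/(-4 + A)**2 (h(Y, A) = (1 - (-3 + Y*Y))/(-32) + A/((-4 + A)**2) = (1 - (-3 + Y**2))*(-1/32) + A/(-4 + A)**2 = (1 + (3 - Y**2))*(-1/32) + A/(-4 + A)**2 = (4 - Y**2)*(-1/32) + A/(-4 + A)**2 = (-1/8 + Y**2/32) + A/(-4 + A)**2 = -1/8 + Y**2/32 + A/(-4 + A)**2)
499 - h(f(-4, -3), 10) = 499 - (-1/8 + (1/32)*(-3)**2 + 10/(-4 + 10)**2) = 499 - (-1/8 + (1/32)*9 + 10/6**2) = 499 - (-1/8 + 9/32 + 10*(1/36)) = 499 - (-1/8 + 9/32 + 5/18) = 499 - 1*125/288 = 499 - 125/288 = 143587/288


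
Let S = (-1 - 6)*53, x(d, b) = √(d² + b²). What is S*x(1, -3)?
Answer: -371*√10 ≈ -1173.2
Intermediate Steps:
x(d, b) = √(b² + d²)
S = -371 (S = -7*53 = -371)
S*x(1, -3) = -371*√((-3)² + 1²) = -371*√(9 + 1) = -371*√10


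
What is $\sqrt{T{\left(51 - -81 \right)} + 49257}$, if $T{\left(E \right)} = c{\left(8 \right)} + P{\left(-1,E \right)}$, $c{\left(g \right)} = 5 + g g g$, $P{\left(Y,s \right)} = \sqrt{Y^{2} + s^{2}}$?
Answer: $\sqrt{49774 + 5 \sqrt{697}} \approx 223.4$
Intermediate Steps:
$c{\left(g \right)} = 5 + g^{3}$ ($c{\left(g \right)} = 5 + g^{2} g = 5 + g^{3}$)
$T{\left(E \right)} = 517 + \sqrt{1 + E^{2}}$ ($T{\left(E \right)} = \left(5 + 8^{3}\right) + \sqrt{\left(-1\right)^{2} + E^{2}} = \left(5 + 512\right) + \sqrt{1 + E^{2}} = 517 + \sqrt{1 + E^{2}}$)
$\sqrt{T{\left(51 - -81 \right)} + 49257} = \sqrt{\left(517 + \sqrt{1 + \left(51 - -81\right)^{2}}\right) + 49257} = \sqrt{\left(517 + \sqrt{1 + \left(51 + 81\right)^{2}}\right) + 49257} = \sqrt{\left(517 + \sqrt{1 + 132^{2}}\right) + 49257} = \sqrt{\left(517 + \sqrt{1 + 17424}\right) + 49257} = \sqrt{\left(517 + \sqrt{17425}\right) + 49257} = \sqrt{\left(517 + 5 \sqrt{697}\right) + 49257} = \sqrt{49774 + 5 \sqrt{697}}$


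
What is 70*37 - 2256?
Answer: 334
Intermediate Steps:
70*37 - 2256 = 2590 - 2256 = 334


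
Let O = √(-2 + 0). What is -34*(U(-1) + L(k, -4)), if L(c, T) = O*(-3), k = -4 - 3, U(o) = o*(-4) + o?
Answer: -102 + 102*I*√2 ≈ -102.0 + 144.25*I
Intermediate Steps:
U(o) = -3*o (U(o) = -4*o + o = -3*o)
O = I*√2 (O = √(-2) = I*√2 ≈ 1.4142*I)
k = -7
L(c, T) = -3*I*√2 (L(c, T) = (I*√2)*(-3) = -3*I*√2)
-34*(U(-1) + L(k, -4)) = -34*(-3*(-1) - 3*I*√2) = -34*(3 - 3*I*√2) = -102 + 102*I*√2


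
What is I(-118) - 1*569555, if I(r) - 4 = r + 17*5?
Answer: -569584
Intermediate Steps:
I(r) = 89 + r (I(r) = 4 + (r + 17*5) = 4 + (r + 85) = 4 + (85 + r) = 89 + r)
I(-118) - 1*569555 = (89 - 118) - 1*569555 = -29 - 569555 = -569584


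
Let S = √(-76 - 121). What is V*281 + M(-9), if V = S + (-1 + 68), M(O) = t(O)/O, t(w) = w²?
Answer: 18818 + 281*I*√197 ≈ 18818.0 + 3944.0*I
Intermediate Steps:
S = I*√197 (S = √(-197) = I*√197 ≈ 14.036*I)
M(O) = O (M(O) = O²/O = O)
V = 67 + I*√197 (V = I*√197 + (-1 + 68) = I*√197 + 67 = 67 + I*√197 ≈ 67.0 + 14.036*I)
V*281 + M(-9) = (67 + I*√197)*281 - 9 = (18827 + 281*I*√197) - 9 = 18818 + 281*I*√197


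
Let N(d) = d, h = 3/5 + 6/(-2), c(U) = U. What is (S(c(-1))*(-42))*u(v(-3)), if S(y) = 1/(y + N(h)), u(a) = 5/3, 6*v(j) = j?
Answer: 350/17 ≈ 20.588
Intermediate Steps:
v(j) = j/6
h = -12/5 (h = 3*(⅕) + 6*(-½) = ⅗ - 3 = -12/5 ≈ -2.4000)
u(a) = 5/3 (u(a) = 5*(⅓) = 5/3)
S(y) = 1/(-12/5 + y) (S(y) = 1/(y - 12/5) = 1/(-12/5 + y))
(S(c(-1))*(-42))*u(v(-3)) = ((5/(-12 + 5*(-1)))*(-42))*(5/3) = ((5/(-12 - 5))*(-42))*(5/3) = ((5/(-17))*(-42))*(5/3) = ((5*(-1/17))*(-42))*(5/3) = -5/17*(-42)*(5/3) = (210/17)*(5/3) = 350/17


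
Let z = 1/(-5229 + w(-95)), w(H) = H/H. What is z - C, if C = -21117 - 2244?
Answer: 122131307/5228 ≈ 23361.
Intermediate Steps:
C = -23361
w(H) = 1
z = -1/5228 (z = 1/(-5229 + 1) = 1/(-5228) = -1/5228 ≈ -0.00019128)
z - C = -1/5228 - 1*(-23361) = -1/5228 + 23361 = 122131307/5228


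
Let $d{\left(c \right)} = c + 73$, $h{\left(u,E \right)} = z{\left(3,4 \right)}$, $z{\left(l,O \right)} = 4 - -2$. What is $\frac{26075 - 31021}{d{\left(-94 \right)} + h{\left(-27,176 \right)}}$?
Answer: $\frac{4946}{15} \approx 329.73$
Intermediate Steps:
$z{\left(l,O \right)} = 6$ ($z{\left(l,O \right)} = 4 + 2 = 6$)
$h{\left(u,E \right)} = 6$
$d{\left(c \right)} = 73 + c$
$\frac{26075 - 31021}{d{\left(-94 \right)} + h{\left(-27,176 \right)}} = \frac{26075 - 31021}{\left(73 - 94\right) + 6} = - \frac{4946}{-21 + 6} = - \frac{4946}{-15} = \left(-4946\right) \left(- \frac{1}{15}\right) = \frac{4946}{15}$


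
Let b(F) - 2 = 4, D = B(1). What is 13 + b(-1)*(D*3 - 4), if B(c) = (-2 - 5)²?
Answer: 871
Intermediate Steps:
B(c) = 49 (B(c) = (-7)² = 49)
D = 49
b(F) = 6 (b(F) = 2 + 4 = 6)
13 + b(-1)*(D*3 - 4) = 13 + 6*(49*3 - 4) = 13 + 6*(147 - 4) = 13 + 6*143 = 13 + 858 = 871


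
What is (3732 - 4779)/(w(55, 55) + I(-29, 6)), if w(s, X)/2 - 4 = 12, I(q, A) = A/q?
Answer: -30363/922 ≈ -32.932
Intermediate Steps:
w(s, X) = 32 (w(s, X) = 8 + 2*12 = 8 + 24 = 32)
(3732 - 4779)/(w(55, 55) + I(-29, 6)) = (3732 - 4779)/(32 + 6/(-29)) = -1047/(32 + 6*(-1/29)) = -1047/(32 - 6/29) = -1047/922/29 = -1047*29/922 = -30363/922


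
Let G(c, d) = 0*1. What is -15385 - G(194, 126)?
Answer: -15385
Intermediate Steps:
G(c, d) = 0
-15385 - G(194, 126) = -15385 - 1*0 = -15385 + 0 = -15385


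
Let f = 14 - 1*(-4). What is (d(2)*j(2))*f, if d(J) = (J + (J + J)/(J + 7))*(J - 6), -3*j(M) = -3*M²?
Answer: -704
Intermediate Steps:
j(M) = M² (j(M) = -(-1)*M² = M²)
d(J) = (-6 + J)*(J + 2*J/(7 + J)) (d(J) = (J + (2*J)/(7 + J))*(-6 + J) = (J + 2*J/(7 + J))*(-6 + J) = (-6 + J)*(J + 2*J/(7 + J)))
f = 18 (f = 14 + 4 = 18)
(d(2)*j(2))*f = ((2*(-54 + 2² + 3*2)/(7 + 2))*2²)*18 = ((2*(-54 + 4 + 6)/9)*4)*18 = ((2*(⅑)*(-44))*4)*18 = -88/9*4*18 = -352/9*18 = -704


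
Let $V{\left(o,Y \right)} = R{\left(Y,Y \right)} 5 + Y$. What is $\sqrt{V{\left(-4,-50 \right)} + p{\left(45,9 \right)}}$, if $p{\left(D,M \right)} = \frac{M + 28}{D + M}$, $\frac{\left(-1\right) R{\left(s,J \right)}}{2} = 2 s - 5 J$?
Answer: $\frac{i \sqrt{501978}}{18} \approx 39.361 i$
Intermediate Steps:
$R{\left(s,J \right)} = - 4 s + 10 J$ ($R{\left(s,J \right)} = - 2 \left(2 s - 5 J\right) = - 2 \left(- 5 J + 2 s\right) = - 4 s + 10 J$)
$p{\left(D,M \right)} = \frac{28 + M}{D + M}$
$V{\left(o,Y \right)} = 31 Y$ ($V{\left(o,Y \right)} = \left(- 4 Y + 10 Y\right) 5 + Y = 6 Y 5 + Y = 30 Y + Y = 31 Y$)
$\sqrt{V{\left(-4,-50 \right)} + p{\left(45,9 \right)}} = \sqrt{31 \left(-50\right) + \frac{28 + 9}{45 + 9}} = \sqrt{-1550 + \frac{1}{54} \cdot 37} = \sqrt{-1550 + \frac{37}{54}} = \sqrt{- \frac{83663}{54}} = \frac{i \sqrt{501978}}{18}$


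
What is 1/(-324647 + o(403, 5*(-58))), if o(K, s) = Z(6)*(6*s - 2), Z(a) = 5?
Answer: -1/333357 ≈ -2.9998e-6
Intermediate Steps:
o(K, s) = -10 + 30*s (o(K, s) = 5*(6*s - 2) = 5*(-2 + 6*s) = -10 + 30*s)
1/(-324647 + o(403, 5*(-58))) = 1/(-324647 + (-10 + 30*(5*(-58)))) = 1/(-324647 + (-10 + 30*(-290))) = 1/(-324647 + (-10 - 8700)) = 1/(-324647 - 8710) = 1/(-333357) = -1/333357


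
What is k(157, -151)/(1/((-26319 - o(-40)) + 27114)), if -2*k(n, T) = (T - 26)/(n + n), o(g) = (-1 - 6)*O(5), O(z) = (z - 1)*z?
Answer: 165495/628 ≈ 263.53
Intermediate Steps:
O(z) = z*(-1 + z) (O(z) = (-1 + z)*z = z*(-1 + z))
o(g) = -140 (o(g) = (-1 - 6)*(5*(-1 + 5)) = -35*4 = -7*20 = -140)
k(n, T) = -(-26 + T)/(4*n) (k(n, T) = -(T - 26)/(2*(n + n)) = -(-26 + T)/(2*(2*n)) = -(-26 + T)*1/(2*n)/2 = -(-26 + T)/(4*n))
k(157, -151)/(1/((-26319 - o(-40)) + 27114)) = ((¼)*(26 - 1*(-151))/157)/(1/((-26319 - 1*(-140)) + 27114)) = ((¼)*(1/157)*(26 + 151))/(1/((-26319 + 140) + 27114)) = ((¼)*(1/157)*177)/(1/(-26179 + 27114)) = 177/(628*(1/935)) = (177/628)*935 = 165495/628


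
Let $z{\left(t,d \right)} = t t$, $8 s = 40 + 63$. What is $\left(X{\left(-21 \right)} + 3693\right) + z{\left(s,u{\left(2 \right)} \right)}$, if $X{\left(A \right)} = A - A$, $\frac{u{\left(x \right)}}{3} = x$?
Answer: $\frac{246961}{64} \approx 3858.8$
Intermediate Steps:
$u{\left(x \right)} = 3 x$
$X{\left(A \right)} = 0$
$s = \frac{103}{8}$ ($s = \frac{40 + 63}{8} = \frac{1}{8} \cdot 103 = \frac{103}{8} \approx 12.875$)
$z{\left(t,d \right)} = t^{2}$
$\left(X{\left(-21 \right)} + 3693\right) + z{\left(s,u{\left(2 \right)} \right)} = \left(0 + 3693\right) + \left(\frac{103}{8}\right)^{2} = 3693 + \frac{10609}{64} = \frac{246961}{64}$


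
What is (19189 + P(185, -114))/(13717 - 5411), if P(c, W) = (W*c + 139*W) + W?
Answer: -17861/8306 ≈ -2.1504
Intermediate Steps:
P(c, W) = 140*W + W*c (P(c, W) = (139*W + W*c) + W = 140*W + W*c)
(19189 + P(185, -114))/(13717 - 5411) = (19189 - 114*(140 + 185))/(13717 - 5411) = (19189 - 114*325)/8306 = (19189 - 37050)*(1/8306) = -17861*1/8306 = -17861/8306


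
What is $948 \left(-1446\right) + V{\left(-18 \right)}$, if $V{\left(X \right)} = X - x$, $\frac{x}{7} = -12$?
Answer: $-1370742$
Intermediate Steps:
$x = -84$ ($x = 7 \left(-12\right) = -84$)
$V{\left(X \right)} = 84 + X$ ($V{\left(X \right)} = X - -84 = X + 84 = 84 + X$)
$948 \left(-1446\right) + V{\left(-18 \right)} = 948 \left(-1446\right) + \left(84 - 18\right) = -1370808 + 66 = -1370742$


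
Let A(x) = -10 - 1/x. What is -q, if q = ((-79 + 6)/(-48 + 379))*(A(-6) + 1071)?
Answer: 464791/1986 ≈ 234.03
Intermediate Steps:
q = -464791/1986 (q = ((-79 + 6)/(-48 + 379))*((-10 - 1/(-6)) + 1071) = (-73/331)*((-10 - 1*(-⅙)) + 1071) = (-73*1/331)*((-10 + ⅙) + 1071) = -73*(-59/6 + 1071)/331 = -73/331*6367/6 = -464791/1986 ≈ -234.03)
-q = -1*(-464791/1986) = 464791/1986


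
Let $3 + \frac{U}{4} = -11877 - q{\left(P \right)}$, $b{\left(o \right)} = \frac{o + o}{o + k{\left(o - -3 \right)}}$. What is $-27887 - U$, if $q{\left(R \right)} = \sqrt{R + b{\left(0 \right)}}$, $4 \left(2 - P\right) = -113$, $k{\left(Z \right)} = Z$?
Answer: $19655$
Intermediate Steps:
$P = \frac{121}{4}$ ($P = 2 - - \frac{113}{4} = 2 + \frac{113}{4} = \frac{121}{4} \approx 30.25$)
$b{\left(o \right)} = \frac{2 o}{3 + 2 o}$ ($b{\left(o \right)} = \frac{o + o}{o + \left(o - -3\right)} = \frac{2 o}{o + \left(o + 3\right)} = \frac{2 o}{o + \left(3 + o\right)} = \frac{2 o}{3 + 2 o}$)
$q{\left(R \right)} = \sqrt{R}$ ($q{\left(R \right)} = \sqrt{R + 2 \cdot 0 \frac{1}{3 + 2 \cdot 0}} = \sqrt{R + 2 \cdot 0 \frac{1}{3 + 0}} = \sqrt{R + 2 \cdot 0 \cdot \frac{1}{3}} = \sqrt{R + 0} = \sqrt{R}$)
$U = -47542$ ($U = -12 + 4 \left(-11877 - \sqrt{\frac{121}{4}}\right) = -12 + 4 \left(-11877 - \frac{11}{2}\right) = -12 + 4 \left(- \frac{23765}{2}\right) = -12 - 47530 = -47542$)
$-27887 - U = -27887 - -47542 = -27887 + 47542 = 19655$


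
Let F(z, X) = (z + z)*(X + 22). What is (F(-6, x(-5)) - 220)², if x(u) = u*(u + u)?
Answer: 1175056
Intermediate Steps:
x(u) = 2*u² (x(u) = u*(2*u) = 2*u²)
F(z, X) = 2*z*(22 + X) (F(z, X) = (2*z)*(22 + X) = 2*z*(22 + X))
(F(-6, x(-5)) - 220)² = (2*(-6)*(22 + 2*(-5)²) - 220)² = (2*(-6)*(22 + 2*25) - 220)² = (2*(-6)*(22 + 50) - 220)² = (2*(-6)*72 - 220)² = (-864 - 220)² = (-1084)² = 1175056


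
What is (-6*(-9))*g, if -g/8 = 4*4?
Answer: -6912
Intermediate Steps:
g = -128 (g = -32*4 = -8*16 = -128)
(-6*(-9))*g = -6*(-9)*(-128) = 54*(-128) = -6912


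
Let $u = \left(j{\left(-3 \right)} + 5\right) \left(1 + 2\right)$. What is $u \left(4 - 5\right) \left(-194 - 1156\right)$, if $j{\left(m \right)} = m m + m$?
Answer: $44550$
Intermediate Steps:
$j{\left(m \right)} = m + m^{2}$ ($j{\left(m \right)} = m^{2} + m = m + m^{2}$)
$u = 33$ ($u = \left(- 3 \left(1 - 3\right) + 5\right) \left(1 + 2\right) = \left(\left(-3\right) \left(-2\right) + 5\right) 3 = \left(6 + 5\right) 3 = 11 \cdot 3 = 33$)
$u \left(4 - 5\right) \left(-194 - 1156\right) = 33 \left(4 - 5\right) \left(-194 - 1156\right) = 33 \left(-1\right) \left(-1350\right) = \left(-33\right) \left(-1350\right) = 44550$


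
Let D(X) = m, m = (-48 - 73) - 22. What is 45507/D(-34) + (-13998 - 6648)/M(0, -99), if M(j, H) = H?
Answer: -15685/143 ≈ -109.69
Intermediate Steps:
m = -143 (m = -121 - 22 = -143)
D(X) = -143
45507/D(-34) + (-13998 - 6648)/M(0, -99) = 45507/(-143) + (-13998 - 6648)/(-99) = 45507*(-1/143) - 20646*(-1/99) = -4137/13 + 2294/11 = -15685/143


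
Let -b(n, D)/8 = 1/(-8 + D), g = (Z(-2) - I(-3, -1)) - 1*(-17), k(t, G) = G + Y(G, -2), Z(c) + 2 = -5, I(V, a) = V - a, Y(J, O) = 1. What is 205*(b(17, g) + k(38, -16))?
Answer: -3485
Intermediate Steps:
Z(c) = -7 (Z(c) = -2 - 5 = -7)
k(t, G) = 1 + G (k(t, G) = G + 1 = 1 + G)
g = 12 (g = (-7 - (-3 - 1*(-1))) - 1*(-17) = (-7 - (-3 + 1)) + 17 = (-7 - 1*(-2)) + 17 = (-7 + 2) + 17 = -5 + 17 = 12)
b(n, D) = -8/(-8 + D)
205*(b(17, g) + k(38, -16)) = 205*(-8/(-8 + 12) + (1 - 16)) = 205*(-8/4 - 15) = 205*(-8*¼ - 15) = 205*(-2 - 15) = 205*(-17) = -3485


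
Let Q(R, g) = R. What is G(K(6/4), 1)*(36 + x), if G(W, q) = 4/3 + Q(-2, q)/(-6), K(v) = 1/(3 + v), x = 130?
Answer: 830/3 ≈ 276.67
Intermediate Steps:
G(W, q) = 5/3 (G(W, q) = 4/3 - 2/(-6) = 4*(1/3) - 2*(-1/6) = 4/3 + 1/3 = 5/3)
G(K(6/4), 1)*(36 + x) = 5*(36 + 130)/3 = (5/3)*166 = 830/3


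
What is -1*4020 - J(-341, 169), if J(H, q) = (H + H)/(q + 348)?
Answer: -188878/47 ≈ -4018.7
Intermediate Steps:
J(H, q) = 2*H/(348 + q) (J(H, q) = (2*H)/(348 + q) = 2*H/(348 + q))
-1*4020 - J(-341, 169) = -1*4020 - 2*(-341)/(348 + 169) = -4020 - 2*(-341)/517 = -4020 - 1*(-62/47) = -4020 + 62/47 = -188878/47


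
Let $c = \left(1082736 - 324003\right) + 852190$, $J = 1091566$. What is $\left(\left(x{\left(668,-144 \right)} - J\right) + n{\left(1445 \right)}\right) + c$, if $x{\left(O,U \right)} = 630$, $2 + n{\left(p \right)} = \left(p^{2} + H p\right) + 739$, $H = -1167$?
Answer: $922434$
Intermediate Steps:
$n{\left(p \right)} = 737 + p^{2} - 1167 p$ ($n{\left(p \right)} = -2 + \left(\left(p^{2} - 1167 p\right) + 739\right) = -2 + \left(739 + p^{2} - 1167 p\right) = 737 + p^{2} - 1167 p$)
$c = 1610923$ ($c = 758733 + 852190 = 1610923$)
$\left(\left(x{\left(668,-144 \right)} - J\right) + n{\left(1445 \right)}\right) + c = \left(\left(630 - 1091566\right) + \left(737 + 1445^{2} - 1686315\right)\right) + 1610923 = \left(\left(630 - 1091566\right) + \left(737 + 2088025 - 1686315\right)\right) + 1610923 = \left(-1090936 + 402447\right) + 1610923 = -688489 + 1610923 = 922434$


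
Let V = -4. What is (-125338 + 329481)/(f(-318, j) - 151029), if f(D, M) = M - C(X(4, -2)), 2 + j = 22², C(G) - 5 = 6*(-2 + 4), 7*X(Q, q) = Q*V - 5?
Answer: -204143/150564 ≈ -1.3559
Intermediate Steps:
X(Q, q) = -5/7 - 4*Q/7 (X(Q, q) = (Q*(-4) - 5)/7 = (-4*Q - 5)/7 = (-5 - 4*Q)/7 = -5/7 - 4*Q/7)
C(G) = 17 (C(G) = 5 + 6*(-2 + 4) = 5 + 6*2 = 5 + 12 = 17)
j = 482 (j = -2 + 22² = -2 + 484 = 482)
f(D, M) = -17 + M (f(D, M) = M - 1*17 = M - 17 = -17 + M)
(-125338 + 329481)/(f(-318, j) - 151029) = (-125338 + 329481)/((-17 + 482) - 151029) = 204143/(465 - 151029) = 204143/(-150564) = 204143*(-1/150564) = -204143/150564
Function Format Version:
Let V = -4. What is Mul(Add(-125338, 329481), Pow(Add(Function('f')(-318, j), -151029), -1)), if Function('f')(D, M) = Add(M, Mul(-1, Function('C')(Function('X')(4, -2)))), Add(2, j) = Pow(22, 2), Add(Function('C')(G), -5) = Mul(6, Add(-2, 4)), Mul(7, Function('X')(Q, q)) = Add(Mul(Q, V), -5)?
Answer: Rational(-204143, 150564) ≈ -1.3559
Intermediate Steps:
Function('X')(Q, q) = Add(Rational(-5, 7), Mul(Rational(-4, 7), Q)) (Function('X')(Q, q) = Mul(Rational(1, 7), Add(Mul(Q, -4), -5)) = Mul(Rational(1, 7), Add(Mul(-4, Q), -5)) = Mul(Rational(1, 7), Add(-5, Mul(-4, Q))) = Add(Rational(-5, 7), Mul(Rational(-4, 7), Q)))
Function('C')(G) = 17 (Function('C')(G) = Add(5, Mul(6, Add(-2, 4))) = Add(5, Mul(6, 2)) = Add(5, 12) = 17)
j = 482 (j = Add(-2, Pow(22, 2)) = Add(-2, 484) = 482)
Function('f')(D, M) = Add(-17, M) (Function('f')(D, M) = Add(M, Mul(-1, 17)) = Add(M, -17) = Add(-17, M))
Mul(Add(-125338, 329481), Pow(Add(Function('f')(-318, j), -151029), -1)) = Mul(Add(-125338, 329481), Pow(Add(Add(-17, 482), -151029), -1)) = Mul(204143, Pow(Add(465, -151029), -1)) = Mul(204143, Pow(-150564, -1)) = Mul(204143, Rational(-1, 150564)) = Rational(-204143, 150564)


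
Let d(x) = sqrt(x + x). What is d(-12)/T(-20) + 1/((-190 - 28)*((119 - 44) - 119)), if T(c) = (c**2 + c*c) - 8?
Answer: 1/9592 + I*sqrt(6)/396 ≈ 0.00010425 + 0.0061856*I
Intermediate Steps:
T(c) = -8 + 2*c**2 (T(c) = (c**2 + c**2) - 8 = 2*c**2 - 8 = -8 + 2*c**2)
d(x) = sqrt(2)*sqrt(x) (d(x) = sqrt(2*x) = sqrt(2)*sqrt(x))
d(-12)/T(-20) + 1/((-190 - 28)*((119 - 44) - 119)) = (sqrt(2)*sqrt(-12))/(-8 + 2*(-20)**2) + 1/((-190 - 28)*((119 - 44) - 119)) = (sqrt(2)*(2*I*sqrt(3)))/(-8 + 2*400) + 1/((-218)*(75 - 119)) = (2*I*sqrt(6))/(-8 + 800) - 1/218/(-44) = (2*I*sqrt(6))/792 - 1/218*(-1/44) = (2*I*sqrt(6))*(1/792) + 1/9592 = I*sqrt(6)/396 + 1/9592 = 1/9592 + I*sqrt(6)/396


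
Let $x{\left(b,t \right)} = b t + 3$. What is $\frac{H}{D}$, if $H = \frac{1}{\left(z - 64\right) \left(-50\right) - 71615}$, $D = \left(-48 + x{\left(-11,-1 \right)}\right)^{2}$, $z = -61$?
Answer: $- \frac{1}{75561940} \approx -1.3234 \cdot 10^{-8}$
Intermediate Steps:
$x{\left(b,t \right)} = 3 + b t$
$D = 1156$ ($D = \left(-48 + \left(3 - -11\right)\right)^{2} = \left(-48 + \left(3 + 11\right)\right)^{2} = \left(-48 + 14\right)^{2} = \left(-34\right)^{2} = 1156$)
$H = - \frac{1}{65365}$ ($H = \frac{1}{\left(-61 - 64\right) \left(-50\right) - 71615} = \frac{1}{\left(-125\right) \left(-50\right) - 71615} = \frac{1}{6250 - 71615} = \frac{1}{-65365} = - \frac{1}{65365} \approx -1.5299 \cdot 10^{-5}$)
$\frac{H}{D} = - \frac{1}{65365 \cdot 1156} = \left(- \frac{1}{65365}\right) \frac{1}{1156} = - \frac{1}{75561940}$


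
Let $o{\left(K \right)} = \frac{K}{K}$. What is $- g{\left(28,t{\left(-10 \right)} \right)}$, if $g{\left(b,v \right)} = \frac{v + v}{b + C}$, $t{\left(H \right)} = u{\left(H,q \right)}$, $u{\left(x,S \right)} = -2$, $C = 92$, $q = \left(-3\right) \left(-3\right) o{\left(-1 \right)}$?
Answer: $\frac{1}{30} \approx 0.033333$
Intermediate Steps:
$o{\left(K \right)} = 1$
$q = 9$ ($q = \left(-3\right) \left(-3\right) 1 = 9 \cdot 1 = 9$)
$t{\left(H \right)} = -2$
$g{\left(b,v \right)} = \frac{2 v}{92 + b}$ ($g{\left(b,v \right)} = \frac{v + v}{b + 92} = \frac{2 v}{92 + b}$)
$- g{\left(28,t{\left(-10 \right)} \right)} = - \frac{2 \left(-2\right)}{92 + 28} = - \frac{2 \left(-2\right)}{120} = \left(-1\right) \left(- \frac{1}{30}\right) = \frac{1}{30}$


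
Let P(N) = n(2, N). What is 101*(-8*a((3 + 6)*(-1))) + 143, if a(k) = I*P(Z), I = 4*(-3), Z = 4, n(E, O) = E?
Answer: 19535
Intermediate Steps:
P(N) = 2
I = -12
a(k) = -24 (a(k) = -12*2 = -24)
101*(-8*a((3 + 6)*(-1))) + 143 = 101*(-8*(-24)) + 143 = 101*192 + 143 = 19392 + 143 = 19535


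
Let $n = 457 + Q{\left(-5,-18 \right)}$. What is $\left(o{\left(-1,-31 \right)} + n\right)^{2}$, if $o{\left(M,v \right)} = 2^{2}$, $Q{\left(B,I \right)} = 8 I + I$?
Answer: $89401$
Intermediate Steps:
$Q{\left(B,I \right)} = 9 I$
$o{\left(M,v \right)} = 4$
$n = 295$ ($n = 457 + 9 \left(-18\right) = 457 - 162 = 295$)
$\left(o{\left(-1,-31 \right)} + n\right)^{2} = \left(4 + 295\right)^{2} = 299^{2} = 89401$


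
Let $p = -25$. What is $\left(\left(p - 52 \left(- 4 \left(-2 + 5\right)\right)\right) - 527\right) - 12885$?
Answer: $-12813$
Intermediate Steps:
$\left(\left(p - 52 \left(- 4 \left(-2 + 5\right)\right)\right) - 527\right) - 12885 = \left(\left(-25 - 52 \left(- 4 \left(-2 + 5\right)\right)\right) - 527\right) - 12885 = \left(\left(-25 - 52 \left(\left(-4\right) 3\right)\right) - 527\right) - 12885 = \left(\left(-25 - -624\right) - 527\right) - 12885 = \left(\left(-25 + 624\right) - 527\right) - 12885 = \left(599 - 527\right) - 12885 = 72 - 12885 = -12813$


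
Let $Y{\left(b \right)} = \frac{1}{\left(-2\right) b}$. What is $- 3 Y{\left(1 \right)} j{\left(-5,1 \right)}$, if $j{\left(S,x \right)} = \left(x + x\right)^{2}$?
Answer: $6$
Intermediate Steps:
$j{\left(S,x \right)} = 4 x^{2}$ ($j{\left(S,x \right)} = \left(2 x\right)^{2} = 4 x^{2}$)
$Y{\left(b \right)} = - \frac{1}{2 b}$
$- 3 Y{\left(1 \right)} j{\left(-5,1 \right)} = - 3 \left(- \frac{1}{2 \cdot 1}\right) 4 \cdot 1^{2} = - 3 \left(\left(- \frac{1}{2}\right) 1\right) 4 \cdot 1 = \left(-3\right) \left(- \frac{1}{2}\right) 4 = \frac{3}{2} \cdot 4 = 6$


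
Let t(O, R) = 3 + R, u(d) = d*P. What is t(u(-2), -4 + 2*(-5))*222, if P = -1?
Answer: -2442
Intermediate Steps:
u(d) = -d (u(d) = d*(-1) = -d)
t(u(-2), -4 + 2*(-5))*222 = (3 + (-4 + 2*(-5)))*222 = (3 + (-4 - 10))*222 = (3 - 14)*222 = -11*222 = -2442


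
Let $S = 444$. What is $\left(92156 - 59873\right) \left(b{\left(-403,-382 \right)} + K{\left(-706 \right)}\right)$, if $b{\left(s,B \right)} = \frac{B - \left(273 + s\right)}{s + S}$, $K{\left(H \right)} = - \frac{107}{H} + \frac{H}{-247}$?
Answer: $- \frac{723939786117}{7149662} \approx -1.0126 \cdot 10^{5}$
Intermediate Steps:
$K{\left(H \right)} = - \frac{107}{H} - \frac{H}{247}$ ($K{\left(H \right)} = - \frac{107}{H} + H \left(- \frac{1}{247}\right) = - \frac{107}{H} - \frac{H}{247}$)
$b{\left(s,B \right)} = \frac{-273 + B - s}{444 + s}$ ($b{\left(s,B \right)} = \frac{B - \left(273 + s\right)}{s + 444} = \frac{-273 + B - s}{444 + s}$)
$\left(92156 - 59873\right) \left(b{\left(-403,-382 \right)} + K{\left(-706 \right)}\right) = \left(92156 - 59873\right) \left(\frac{-273 - 382 - -403}{444 - 403} - \left(- \frac{706}{247} + \frac{107}{-706}\right)\right) = 32283 \left(\frac{-273 - 382 + 403}{41} + \left(\left(-107\right) \left(- \frac{1}{706}\right) + \frac{706}{247}\right)\right) = 32283 \left(\frac{1}{41} \left(-252\right) + \left(\frac{107}{706} + \frac{706}{247}\right)\right) = 32283 \left(- \frac{252}{41} + \frac{524865}{174382}\right) = 32283 \left(- \frac{22424799}{7149662}\right) = - \frac{723939786117}{7149662}$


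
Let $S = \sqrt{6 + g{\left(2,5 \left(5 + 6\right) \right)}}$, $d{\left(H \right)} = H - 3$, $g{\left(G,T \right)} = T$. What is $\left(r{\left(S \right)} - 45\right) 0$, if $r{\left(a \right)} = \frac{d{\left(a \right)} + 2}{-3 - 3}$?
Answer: $0$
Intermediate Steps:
$d{\left(H \right)} = -3 + H$
$S = \sqrt{61}$ ($S = \sqrt{6 + 5 \left(5 + 6\right)} = \sqrt{6 + 5 \cdot 11} = \sqrt{6 + 55} = \sqrt{61} \approx 7.8102$)
$r{\left(a \right)} = \frac{1}{6} - \frac{a}{6}$ ($r{\left(a \right)} = \frac{\left(-3 + a\right) + 2}{-3 - 3} = \frac{-1 + a}{-6} = \left(-1 + a\right) \left(- \frac{1}{6}\right) = \frac{1}{6} - \frac{a}{6}$)
$\left(r{\left(S \right)} - 45\right) 0 = \left(\left(\frac{1}{6} - \frac{\sqrt{61}}{6}\right) - 45\right) 0 = \left(- \frac{269}{6} - \frac{\sqrt{61}}{6}\right) 0 = 0$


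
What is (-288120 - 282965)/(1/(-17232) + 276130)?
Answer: -9840936720/4758272159 ≈ -2.0682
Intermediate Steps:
(-288120 - 282965)/(1/(-17232) + 276130) = -571085/(-1/17232 + 276130) = -571085/4758272159/17232 = -571085*17232/4758272159 = -9840936720/4758272159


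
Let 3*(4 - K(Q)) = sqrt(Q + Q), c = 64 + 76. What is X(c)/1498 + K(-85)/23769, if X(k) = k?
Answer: 238118/2543283 - I*sqrt(170)/71307 ≈ 0.093626 - 0.00018285*I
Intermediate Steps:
c = 140
K(Q) = 4 - sqrt(2)*sqrt(Q)/3 (K(Q) = 4 - sqrt(Q + Q)/3 = 4 - sqrt(2)*sqrt(Q)/3)
X(c)/1498 + K(-85)/23769 = 140/1498 + (4 - sqrt(2)*sqrt(-85)/3)/23769 = 140*(1/1498) + (4 - sqrt(2)*I*sqrt(85)/3)*(1/23769) = 10/107 + (4 - I*sqrt(170)/3)*(1/23769) = 10/107 + (4/23769 - I*sqrt(170)/71307) = 238118/2543283 - I*sqrt(170)/71307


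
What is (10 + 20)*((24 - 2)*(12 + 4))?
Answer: 10560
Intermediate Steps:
(10 + 20)*((24 - 2)*(12 + 4)) = 30*(22*16) = 30*352 = 10560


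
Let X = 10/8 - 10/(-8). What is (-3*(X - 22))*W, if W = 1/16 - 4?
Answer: -7371/32 ≈ -230.34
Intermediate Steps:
X = 5/2 (X = 10*(⅛) - 10*(-⅛) = 5/4 + 5/4 = 5/2 ≈ 2.5000)
W = -63/16 (W = 1/16 - 4 = -63/16 ≈ -3.9375)
(-3*(X - 22))*W = -3*(5/2 - 22)*(-63/16) = -3*(-39/2)*(-63/16) = (117/2)*(-63/16) = -7371/32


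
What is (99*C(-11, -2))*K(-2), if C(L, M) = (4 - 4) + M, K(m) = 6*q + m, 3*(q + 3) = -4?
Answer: 5544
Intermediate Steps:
q = -13/3 (q = -3 + (⅓)*(-4) = -3 - 4/3 = -13/3 ≈ -4.3333)
K(m) = -26 + m (K(m) = 6*(-13/3) + m = -26 + m)
C(L, M) = M (C(L, M) = 0 + M = M)
(99*C(-11, -2))*K(-2) = (99*(-2))*(-26 - 2) = -198*(-28) = 5544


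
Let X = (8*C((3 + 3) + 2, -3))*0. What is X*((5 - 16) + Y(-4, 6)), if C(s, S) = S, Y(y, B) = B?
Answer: 0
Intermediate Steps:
X = 0 (X = (8*(-3))*0 = -24*0 = 0)
X*((5 - 16) + Y(-4, 6)) = 0*((5 - 16) + 6) = 0*(-11 + 6) = 0*(-5) = 0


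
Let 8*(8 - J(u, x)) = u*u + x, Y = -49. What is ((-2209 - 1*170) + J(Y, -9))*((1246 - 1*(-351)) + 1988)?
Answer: -9571950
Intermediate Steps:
J(u, x) = 8 - x/8 - u**2/8 (J(u, x) = 8 - (u*u + x)/8 = 8 - (u**2 + x)/8 = 8 - (x + u**2)/8 = 8 + (-x/8 - u**2/8) = 8 - x/8 - u**2/8)
((-2209 - 1*170) + J(Y, -9))*((1246 - 1*(-351)) + 1988) = ((-2209 - 1*170) + (8 - 1/8*(-9) - 1/8*(-49)**2))*((1246 - 1*(-351)) + 1988) = ((-2209 - 170) + (8 + 9/8 - 1/8*2401))*((1246 + 351) + 1988) = (-2379 + (8 + 9/8 - 2401/8))*(1597 + 1988) = (-2379 - 291)*3585 = -2670*3585 = -9571950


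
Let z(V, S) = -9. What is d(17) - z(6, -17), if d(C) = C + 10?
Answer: 36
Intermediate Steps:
d(C) = 10 + C
d(17) - z(6, -17) = (10 + 17) - 1*(-9) = 27 + 9 = 36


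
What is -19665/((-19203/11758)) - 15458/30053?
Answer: 2316196658912/192369253 ≈ 12040.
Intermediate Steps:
-19665/((-19203/11758)) - 15458/30053 = -19665/((-19203*1/11758)) - 15458*1/30053 = -19665/(-19203/11758) - 15458/30053 = -19665*(-11758/19203) - 15458/30053 = 77073690/6401 - 15458/30053 = 2316196658912/192369253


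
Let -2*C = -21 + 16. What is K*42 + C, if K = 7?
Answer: 593/2 ≈ 296.50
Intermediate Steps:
C = 5/2 (C = -(-21 + 16)/2 = -1/2*(-5) = 5/2 ≈ 2.5000)
K*42 + C = 7*42 + 5/2 = 294 + 5/2 = 593/2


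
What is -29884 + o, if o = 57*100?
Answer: -24184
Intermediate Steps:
o = 5700
-29884 + o = -29884 + 5700 = -24184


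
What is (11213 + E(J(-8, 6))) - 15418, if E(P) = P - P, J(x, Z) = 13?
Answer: -4205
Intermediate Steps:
E(P) = 0
(11213 + E(J(-8, 6))) - 15418 = (11213 + 0) - 15418 = 11213 - 15418 = -4205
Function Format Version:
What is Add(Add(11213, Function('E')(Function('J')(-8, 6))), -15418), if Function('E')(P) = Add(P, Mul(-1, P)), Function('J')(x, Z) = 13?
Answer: -4205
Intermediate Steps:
Function('E')(P) = 0
Add(Add(11213, Function('E')(Function('J')(-8, 6))), -15418) = Add(Add(11213, 0), -15418) = Add(11213, -15418) = -4205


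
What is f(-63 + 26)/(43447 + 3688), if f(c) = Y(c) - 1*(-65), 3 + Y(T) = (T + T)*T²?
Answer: -9204/4285 ≈ -2.1480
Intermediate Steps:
Y(T) = -3 + 2*T³ (Y(T) = -3 + (T + T)*T² = -3 + (2*T)*T² = -3 + 2*T³)
f(c) = 62 + 2*c³ (f(c) = (-3 + 2*c³) - 1*(-65) = (-3 + 2*c³) + 65 = 62 + 2*c³)
f(-63 + 26)/(43447 + 3688) = (62 + 2*(-63 + 26)³)/(43447 + 3688) = (62 + 2*(-37)³)/47135 = (62 + 2*(-50653))*(1/47135) = (62 - 101306)*(1/47135) = -101244*1/47135 = -9204/4285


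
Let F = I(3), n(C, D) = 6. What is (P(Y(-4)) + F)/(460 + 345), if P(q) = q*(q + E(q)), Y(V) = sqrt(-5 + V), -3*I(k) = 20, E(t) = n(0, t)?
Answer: -47/2415 + 18*I/805 ≈ -0.019462 + 0.02236*I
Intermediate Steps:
E(t) = 6
I(k) = -20/3 (I(k) = -1/3*20 = -20/3)
F = -20/3 ≈ -6.6667
P(q) = q*(6 + q) (P(q) = q*(q + 6) = q*(6 + q))
(P(Y(-4)) + F)/(460 + 345) = (sqrt(-5 - 4)*(6 + sqrt(-5 - 4)) - 20/3)/(460 + 345) = (sqrt(-9)*(6 + sqrt(-9)) - 20/3)/805 = ((3*I)*(6 + 3*I) - 20/3)*(1/805) = (3*I*(6 + 3*I) - 20/3)*(1/805) = (-20/3 + 3*I*(6 + 3*I))*(1/805) = -4/483 + 3*I*(6 + 3*I)/805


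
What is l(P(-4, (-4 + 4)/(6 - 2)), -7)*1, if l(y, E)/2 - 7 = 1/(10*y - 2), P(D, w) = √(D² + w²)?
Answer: 267/19 ≈ 14.053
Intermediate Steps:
l(y, E) = 14 + 2/(-2 + 10*y) (l(y, E) = 14 + 2/(10*y - 2) = 14 + 2/(-2 + 10*y))
l(P(-4, (-4 + 4)/(6 - 2)), -7)*1 = ((-13 + 70*√((-4)² + ((-4 + 4)/(6 - 2))²))/(-1 + 5*√((-4)² + ((-4 + 4)/(6 - 2))²)))*1 = ((-13 + 70*√(16 + (0/4)²))/(-1 + 5*√(16 + (0/4)²)))*1 = ((-13 + 70*√(16 + (0*(¼))²))/(-1 + 5*√(16 + (0*(¼))²)))*1 = ((-13 + 70*√(16 + 0²))/(-1 + 5*√(16 + 0²)))*1 = ((-13 + 70*√(16 + 0))/(-1 + 5*√(16 + 0)))*1 = ((-13 + 70*√16)/(-1 + 5*√16))*1 = ((-13 + 70*4)/(-1 + 5*4))*1 = ((-13 + 280)/(-1 + 20))*1 = (267/19)*1 = 267/19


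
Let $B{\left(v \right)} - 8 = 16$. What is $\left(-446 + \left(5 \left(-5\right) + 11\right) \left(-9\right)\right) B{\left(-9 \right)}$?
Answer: $-7680$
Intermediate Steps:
$B{\left(v \right)} = 24$ ($B{\left(v \right)} = 8 + 16 = 24$)
$\left(-446 + \left(5 \left(-5\right) + 11\right) \left(-9\right)\right) B{\left(-9 \right)} = \left(-446 + \left(5 \left(-5\right) + 11\right) \left(-9\right)\right) 24 = \left(-446 + \left(-25 + 11\right) \left(-9\right)\right) 24 = \left(-446 - -126\right) 24 = \left(-446 + 126\right) 24 = \left(-320\right) 24 = -7680$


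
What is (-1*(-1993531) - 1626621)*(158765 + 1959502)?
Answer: 777213344970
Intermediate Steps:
(-1*(-1993531) - 1626621)*(158765 + 1959502) = (1993531 - 1626621)*2118267 = 366910*2118267 = 777213344970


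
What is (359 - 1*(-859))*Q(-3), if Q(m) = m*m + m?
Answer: 7308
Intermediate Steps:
Q(m) = m + m² (Q(m) = m² + m = m + m²)
(359 - 1*(-859))*Q(-3) = (359 - 1*(-859))*(-3*(1 - 3)) = (359 + 859)*(-3*(-2)) = 1218*6 = 7308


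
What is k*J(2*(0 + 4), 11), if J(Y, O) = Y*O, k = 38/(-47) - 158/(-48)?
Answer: 30811/141 ≈ 218.52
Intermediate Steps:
k = 2801/1128 (k = 38*(-1/47) - 158*(-1/48) = -38/47 + 79/24 = 2801/1128 ≈ 2.4832)
J(Y, O) = O*Y
k*J(2*(0 + 4), 11) = 2801*(11*(2*(0 + 4)))/1128 = 2801*(11*(2*4))/1128 = 2801*(11*8)/1128 = (2801/1128)*88 = 30811/141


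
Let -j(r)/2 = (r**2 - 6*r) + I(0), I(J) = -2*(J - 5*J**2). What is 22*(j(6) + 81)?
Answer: 1782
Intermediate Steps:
I(J) = -2*J + 10*J**2
j(r) = -2*r**2 + 12*r (j(r) = -2*((r**2 - 6*r) + 2*0*(-1 + 5*0)) = -2*((r**2 - 6*r) + 2*0*(-1 + 0)) = -2*((r**2 - 6*r) + 2*0*(-1)) = -2*((r**2 - 6*r) + 0) = -2*(r**2 - 6*r) = -2*r**2 + 12*r)
22*(j(6) + 81) = 22*(2*6*(6 - 1*6) + 81) = 22*(2*6*(6 - 6) + 81) = 22*(2*6*0 + 81) = 22*(0 + 81) = 22*81 = 1782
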